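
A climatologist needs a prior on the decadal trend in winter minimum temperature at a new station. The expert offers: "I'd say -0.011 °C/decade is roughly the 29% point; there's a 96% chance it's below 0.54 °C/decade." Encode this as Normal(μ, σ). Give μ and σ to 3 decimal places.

For Normal(μ,σ), the p-quantile is μ + z_p·σ. Here z_{0.29} = -0.5534, z_{0.96} = 1.751.
So -0.011 = μ − 0.5534σ and 0.54 = μ + 1.751σ.
Subtracting: σ = (0.54 − -0.011)/(1.751 − (-0.5534)) = 0.239.
Then μ = -0.011 − (-0.5534)·0.239 = 0.121.

μ = 0.121, σ = 0.239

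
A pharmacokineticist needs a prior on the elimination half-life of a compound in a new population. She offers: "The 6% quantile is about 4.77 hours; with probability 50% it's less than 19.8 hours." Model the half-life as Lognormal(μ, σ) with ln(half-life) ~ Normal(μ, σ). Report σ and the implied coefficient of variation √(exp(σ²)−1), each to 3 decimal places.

σ ≈ 0.915, CV ≈ 1.145

If T ~ Lognormal(μ,σ) then ln T ~ Normal(μ,σ), so the p-quantile of ln T is μ + z_p·σ.
ln(4.77) = 1.562 and ln(19.8) = 2.986; z_{0.06} = -1.555, z_{0.5} = 0.
σ = (2.986 − 1.562)/(0 − (-1.555)) = 0.915.
μ = 1.562 − (-1.555)·0.915 = 2.986.
CV = √(exp(σ²)−1) = √(exp(0.8381)−1) = 1.145.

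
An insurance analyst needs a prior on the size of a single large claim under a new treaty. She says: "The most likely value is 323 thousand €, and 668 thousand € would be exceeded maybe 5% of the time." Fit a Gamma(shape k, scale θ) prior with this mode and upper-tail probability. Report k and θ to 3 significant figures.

k ≈ 6.24, θ ≈ 61.7

Gamma(k,θ) with k>1 has mode (k−1)θ, so θ = 323/(k−1).
Need P(X < 668) = 0.95 with θ tied to k this way. Start at k = 2, θ = 323: P(X<668) ≈ 0.612.
Too low — raise k to concentrate. Iterating converges to k ≈ 6.24.
Then θ = 323/(6.24−1) ≈ 61.7.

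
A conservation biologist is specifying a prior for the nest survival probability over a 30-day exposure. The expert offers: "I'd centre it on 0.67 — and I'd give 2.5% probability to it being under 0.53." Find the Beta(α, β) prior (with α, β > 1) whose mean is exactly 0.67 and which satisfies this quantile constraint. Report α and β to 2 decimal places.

α ≈ 31.10, β ≈ 15.32

With mean 0.67 fixed, write α = 0.67s, β = 0.33s where s = α+β.
Need P(θ < 0.53) = 0.025 under Beta(0.67s, 0.33s). Normal approximation: (q−m)/√(m(1−m)/s) ≈ z_{0.025} = -1.96, so s ≈ 0.67·0.33·(-1.96)²/(0.53−0.67)² = 43.3.
At s = 43.3: P(θ<0.53) ≈ 0.029. Adjusting to match 0.025 gives s ≈ 46.43.
So α = 0.67·46.43 ≈ 31.10, β = 0.33·46.43 ≈ 15.32.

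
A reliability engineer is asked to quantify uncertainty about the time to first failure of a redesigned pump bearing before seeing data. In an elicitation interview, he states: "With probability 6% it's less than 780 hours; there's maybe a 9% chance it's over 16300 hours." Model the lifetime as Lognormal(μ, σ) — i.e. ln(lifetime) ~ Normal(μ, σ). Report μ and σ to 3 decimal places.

μ ≈ 8.291, σ ≈ 1.050

If T ~ Lognormal(μ,σ) then ln T ~ Normal(μ,σ), so the p-quantile of ln T is μ + z_p·σ.
ln(780) = 6.659 and ln(16300) = 9.699; z_{0.06} = -1.555, z_{0.91} = 1.341.
σ = (9.699 − 6.659)/(1.341 − (-1.555)) = 1.050.
μ = 6.659 − (-1.555)·1.050 = 8.291.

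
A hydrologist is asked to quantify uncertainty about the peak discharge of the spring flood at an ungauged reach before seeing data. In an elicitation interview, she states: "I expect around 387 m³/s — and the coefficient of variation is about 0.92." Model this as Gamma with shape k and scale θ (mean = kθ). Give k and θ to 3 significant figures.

For Gamma(k, scale θ): mean = kθ, variance = kθ², so CV = 1/√k.
CV = 0.92, hence k = 1/CV² = 1.18.
Then θ = mean/k = 387/1.18 = 328.

k ≈ 1.18, θ ≈ 328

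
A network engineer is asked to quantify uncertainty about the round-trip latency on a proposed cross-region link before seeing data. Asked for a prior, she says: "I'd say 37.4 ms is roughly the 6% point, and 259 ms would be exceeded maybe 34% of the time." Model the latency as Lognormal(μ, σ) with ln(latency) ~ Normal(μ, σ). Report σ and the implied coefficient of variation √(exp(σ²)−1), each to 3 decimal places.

If T ~ Lognormal(μ,σ) then ln T ~ Normal(μ,σ), so the p-quantile of ln T is μ + z_p·σ.
ln(37.4) = 3.622 and ln(259) = 5.557; z_{0.06} = -1.555, z_{0.66} = 0.4125.
σ = (5.557 − 3.622)/(0.4125 − (-1.555)) = 0.984.
μ = 3.622 − (-1.555)·0.984 = 5.151.
CV = √(exp(σ²)−1) = √(exp(0.9677)−1) = 1.277.

σ ≈ 0.984, CV ≈ 1.277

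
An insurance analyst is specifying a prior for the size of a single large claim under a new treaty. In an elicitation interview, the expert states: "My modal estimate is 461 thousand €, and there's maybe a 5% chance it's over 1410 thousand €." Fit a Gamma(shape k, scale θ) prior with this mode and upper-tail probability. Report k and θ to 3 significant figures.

k ≈ 3.11, θ ≈ 218

Gamma(k,θ) with k>1 has mode (k−1)θ, so θ = 461/(k−1).
Need P(X < 1410) = 0.95 with θ tied to k this way. Start at k = 2, θ = 461: P(X<1410) ≈ 0.809.
Too low — raise k to concentrate. Iterating converges to k ≈ 3.11.
Then θ = 461/(3.11−1) ≈ 218.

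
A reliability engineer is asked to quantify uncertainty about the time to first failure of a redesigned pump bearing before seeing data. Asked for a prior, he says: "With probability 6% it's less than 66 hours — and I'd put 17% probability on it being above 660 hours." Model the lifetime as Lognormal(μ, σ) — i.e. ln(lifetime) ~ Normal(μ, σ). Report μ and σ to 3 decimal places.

μ ≈ 5.617, σ ≈ 0.918

If T ~ Lognormal(μ,σ) then ln T ~ Normal(μ,σ), so the p-quantile of ln T is μ + z_p·σ.
ln(66) = 4.19 and ln(660) = 6.492; z_{0.06} = -1.555, z_{0.83} = 0.9542.
σ = (6.492 − 4.19)/(0.9542 − (-1.555)) = 0.918.
μ = 4.19 − (-1.555)·0.918 = 5.617.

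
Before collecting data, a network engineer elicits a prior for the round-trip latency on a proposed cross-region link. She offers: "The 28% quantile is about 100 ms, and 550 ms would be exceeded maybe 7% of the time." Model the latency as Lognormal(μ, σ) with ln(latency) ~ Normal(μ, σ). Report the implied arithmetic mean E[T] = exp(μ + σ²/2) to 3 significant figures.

E[T] ≈ 228 ms

If T ~ Lognormal(μ,σ) then ln T ~ Normal(μ,σ), so the p-quantile of ln T is μ + z_p·σ.
ln(100) = 4.605 and ln(550) = 6.31; z_{0.28} = -0.5828, z_{0.93} = 1.476.
σ = (6.31 − 4.605)/(1.476 − (-0.5828)) = 0.828.
μ = 4.605 − (-0.5828)·0.828 = 5.088.
E[T] = exp(μ + σ²/2) = exp(5.088 + 0.3429) = 228 ms.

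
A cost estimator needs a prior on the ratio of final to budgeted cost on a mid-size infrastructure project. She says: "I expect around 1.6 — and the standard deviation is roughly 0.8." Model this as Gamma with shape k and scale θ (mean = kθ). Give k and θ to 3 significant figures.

k ≈ 4, θ ≈ 0.4

For Gamma(k, scale θ): mean = kθ, variance = kθ², so CV = 1/√k.
CV = SD/mean = 0.8/1.6 = 0.5, hence k = 1/CV² = 4.
Then θ = mean/k = 1.6/4 = 0.4.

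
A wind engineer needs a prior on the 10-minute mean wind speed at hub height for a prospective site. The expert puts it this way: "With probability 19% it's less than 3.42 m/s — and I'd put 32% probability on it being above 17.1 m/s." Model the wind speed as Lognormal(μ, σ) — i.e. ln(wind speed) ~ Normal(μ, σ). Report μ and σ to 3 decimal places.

μ ≈ 2.280, σ ≈ 1.196

If T ~ Lognormal(μ,σ) then ln T ~ Normal(μ,σ), so the p-quantile of ln T is μ + z_p·σ.
ln(3.42) = 1.23 and ln(17.1) = 2.839; z_{0.19} = -0.8779, z_{0.68} = 0.4677.
σ = (2.839 − 1.23)/(0.4677 − (-0.8779)) = 1.196.
μ = 1.23 − (-0.8779)·1.196 = 2.280.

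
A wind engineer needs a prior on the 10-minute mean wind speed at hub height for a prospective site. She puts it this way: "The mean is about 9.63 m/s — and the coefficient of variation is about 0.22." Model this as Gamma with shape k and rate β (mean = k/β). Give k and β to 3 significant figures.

k ≈ 20.7, β ≈ 2.15

For Gamma(k, rate β): mean = k/β, variance = k/β², so CV = 1/√k.
CV = 0.22, hence k = 1/CV² = 20.7.
Then β = k/mean = 20.7/9.63 = 2.15.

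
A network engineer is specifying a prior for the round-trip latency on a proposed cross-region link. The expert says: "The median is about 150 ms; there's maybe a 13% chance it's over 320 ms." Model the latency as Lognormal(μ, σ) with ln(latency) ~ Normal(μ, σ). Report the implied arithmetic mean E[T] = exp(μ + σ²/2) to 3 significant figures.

E[T] ≈ 188 ms

If T ~ Lognormal(μ,σ) then ln T ~ Normal(μ,σ), so the p-quantile of ln T is μ + z_p·σ.
ln(150) = 5.011 and ln(320) = 5.768; z_{0.5} = 0, z_{0.87} = 1.126.
σ = (5.768 − 5.011)/(1.126 − (0)) = 0.673.
μ = 5.011 − (0)·0.673 = 5.011.
E[T] = exp(μ + σ²/2) = exp(5.011 + 0.2262) = 188 ms.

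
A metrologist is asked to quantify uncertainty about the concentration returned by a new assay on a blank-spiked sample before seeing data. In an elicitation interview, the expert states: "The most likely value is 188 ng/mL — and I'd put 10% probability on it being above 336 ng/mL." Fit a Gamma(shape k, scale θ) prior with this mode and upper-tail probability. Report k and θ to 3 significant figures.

Gamma(k,θ) with k>1 has mode (k−1)θ, so θ = 188/(k−1).
Need P(X < 336) = 0.9 with θ tied to k this way. Start at k = 2, θ = 188: P(X<336) ≈ 0.533.
Too low — raise k to concentrate. Iterating converges to k ≈ 6.64.
Then θ = 188/(6.64−1) ≈ 33.3.

k ≈ 6.64, θ ≈ 33.3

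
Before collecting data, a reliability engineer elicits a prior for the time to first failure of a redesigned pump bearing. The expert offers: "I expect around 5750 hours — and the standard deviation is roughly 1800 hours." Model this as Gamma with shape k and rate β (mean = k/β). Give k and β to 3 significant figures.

k ≈ 10.2, β ≈ 0.00177

For Gamma(k, rate β): mean = k/β, variance = k/β², so CV = 1/√k.
CV = SD/mean = 1800/5750 = 0.313, hence k = 1/CV² = 10.2.
Then β = k/mean = 10.2/5750 = 0.00177.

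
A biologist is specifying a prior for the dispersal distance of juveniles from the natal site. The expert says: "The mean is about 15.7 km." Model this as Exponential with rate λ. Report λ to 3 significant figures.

Exponential mean = 1/λ, so λ = 1/15.7 = 0.0637.

λ ≈ 0.0637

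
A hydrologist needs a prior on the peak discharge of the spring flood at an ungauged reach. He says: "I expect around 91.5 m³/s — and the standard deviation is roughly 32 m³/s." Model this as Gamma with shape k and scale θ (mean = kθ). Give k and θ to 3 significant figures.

For Gamma(k, scale θ): mean = kθ, variance = kθ², so CV = 1/√k.
CV = SD/mean = 32/91.5 = 0.3497, hence k = 1/CV² = 8.18.
Then θ = mean/k = 91.5/8.18 = 11.2.

k ≈ 8.18, θ ≈ 11.2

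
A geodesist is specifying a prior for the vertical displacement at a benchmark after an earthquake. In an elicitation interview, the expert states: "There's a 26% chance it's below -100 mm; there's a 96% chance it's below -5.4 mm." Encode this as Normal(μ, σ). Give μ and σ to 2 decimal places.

For Normal(μ,σ), the p-quantile is μ + z_p·σ. Here z_{0.26} = -0.6433, z_{0.96} = 1.751.
So -100 = μ − 0.6433σ and -5.4 = μ + 1.751σ.
Subtracting: σ = (-5.4 − -100)/(1.751 − (-0.6433)) = 39.51.
Then μ = -100 − (-0.6433)·39.51 = -74.58.

μ = -74.58, σ = 39.51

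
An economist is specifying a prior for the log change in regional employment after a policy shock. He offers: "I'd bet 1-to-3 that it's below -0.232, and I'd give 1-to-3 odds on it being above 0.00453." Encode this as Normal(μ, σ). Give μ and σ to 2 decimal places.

μ = -0.11, σ = 0.18

For Normal(μ,σ), the p-quantile is μ + z_p·σ. Here z_{0.25} = -0.6745, z_{0.75} = 0.6745.
So -0.232 = μ − 0.6745σ and 0.00453 = μ + 0.6745σ.
Subtracting: σ = (0.00453 − -0.232)/(0.6745 − (-0.6745)) = 0.18.
Then μ = -0.232 − (-0.6745)·0.18 = -0.11.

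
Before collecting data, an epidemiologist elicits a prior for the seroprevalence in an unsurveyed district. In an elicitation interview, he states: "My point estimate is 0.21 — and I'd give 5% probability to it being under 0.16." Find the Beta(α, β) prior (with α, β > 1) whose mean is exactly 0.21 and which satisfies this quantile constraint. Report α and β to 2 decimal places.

With mean 0.21 fixed, write α = 0.21s, β = 0.79s where s = α+β.
Need P(θ < 0.16) = 0.05 under Beta(0.21s, 0.79s). Normal approximation: (q−m)/√(m(1−m)/s) ≈ z_{0.05} = -1.64, so s ≈ 0.21·0.79·(-1.64)²/(0.16−0.21)² = 179.5.
At s = 179.5: P(θ<0.16) ≈ 0.043. Adjusting to match 0.05 gives s ≈ 164.60.
So α = 0.21·164.60 ≈ 34.57, β = 0.79·164.60 ≈ 130.03.

α ≈ 34.57, β ≈ 130.03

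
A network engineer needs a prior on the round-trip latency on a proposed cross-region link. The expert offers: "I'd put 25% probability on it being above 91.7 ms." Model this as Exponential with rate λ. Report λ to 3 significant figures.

λ ≈ 0.0151

P(T > 91.7) = e^(−λ·91.7) = 0.25, so λ = −ln(0.25)/91.7 = 0.0151.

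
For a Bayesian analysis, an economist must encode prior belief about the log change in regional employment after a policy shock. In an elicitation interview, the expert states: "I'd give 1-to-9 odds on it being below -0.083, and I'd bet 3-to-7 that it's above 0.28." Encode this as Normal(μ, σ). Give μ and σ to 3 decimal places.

The p-quantile of Normal(μ,σ) is μ + z_p·σ, with z_{0.1} = -1.282 and z_{0.7} = 0.5244.
Eliminate σ: μ = (z₂·x₁ − z₁·x₂)/(z₂ − z₁) = (0.5244·-0.083 − (-1.282)·0.28)/1.806 = 0.175.
Then σ = (x₂ − x₁)/(z₂ − z₁) = (0.28 − -0.083)/1.806 = 0.201.

μ = 0.175, σ = 0.201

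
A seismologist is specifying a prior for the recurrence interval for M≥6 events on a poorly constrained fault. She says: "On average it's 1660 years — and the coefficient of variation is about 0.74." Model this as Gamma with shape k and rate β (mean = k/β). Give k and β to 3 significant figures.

For Gamma(k, rate β): mean = k/β, variance = k/β², so CV = 1/√k.
CV = 0.74, hence k = 1/CV² = 1.83.
Then β = k/mean = 1.83/1660 = 0.0011.

k ≈ 1.83, β ≈ 0.0011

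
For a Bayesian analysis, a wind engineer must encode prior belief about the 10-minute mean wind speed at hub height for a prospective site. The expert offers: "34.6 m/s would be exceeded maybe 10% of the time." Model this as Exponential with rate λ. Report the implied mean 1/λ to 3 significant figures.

P(T > 34.6) = e^(−λ·34.6) = 0.1, so λ = −ln(0.1)/34.6 = 0.0665.
Mean = 1/λ = 15 m/s.

mean ≈ 15 m/s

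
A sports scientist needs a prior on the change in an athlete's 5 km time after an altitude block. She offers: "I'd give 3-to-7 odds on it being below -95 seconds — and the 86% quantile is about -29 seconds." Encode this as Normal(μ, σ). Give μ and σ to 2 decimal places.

The p-quantile of Normal(μ,σ) is μ + z_p·σ, with z_{0.3} = -0.5244 and z_{0.86} = 1.08.
Eliminate σ: μ = (z₂·x₁ − z₁·x₂)/(z₂ − z₁) = (1.08·-95 − (-0.5244)·-29)/1.605 = -73.43.
Then σ = (x₂ − x₁)/(z₂ − z₁) = (-29 − -95)/1.605 = 41.13.

μ = -73.43, σ = 41.13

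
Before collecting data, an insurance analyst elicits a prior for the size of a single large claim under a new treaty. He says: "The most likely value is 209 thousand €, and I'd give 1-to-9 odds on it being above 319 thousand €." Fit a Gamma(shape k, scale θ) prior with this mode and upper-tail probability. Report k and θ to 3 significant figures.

k ≈ 11.4, θ ≈ 20

Gamma(k,θ) with k>1 has mode (k−1)θ, so θ = 209/(k−1).
Need P(X < 319) = 0.9 with θ tied to k this way. Start at k = 2, θ = 209: P(X<319) ≈ 0.451.
Too low — raise k to concentrate. Iterating converges to k ≈ 11.4.
Then θ = 209/(11.4−1) ≈ 20.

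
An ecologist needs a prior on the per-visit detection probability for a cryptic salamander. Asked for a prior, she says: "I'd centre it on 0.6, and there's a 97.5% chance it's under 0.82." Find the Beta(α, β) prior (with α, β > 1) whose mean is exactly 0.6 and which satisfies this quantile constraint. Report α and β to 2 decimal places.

With mean 0.6 fixed, write α = 0.6s, β = 0.4s where s = α+β.
Need P(θ < 0.82) = 0.975 under Beta(0.6s, 0.4s). Normal approximation: (q−m)/√(m(1−m)/s) ≈ z_{0.975} = 1.96, so s ≈ 0.6·0.4·(1.96)²/(0.82−0.6)² = 19.0.
At s = 19.0: P(θ<0.82) ≈ 0.985. Adjusting to match 0.975 gives s ≈ 15.56.
So α = 0.6·15.56 ≈ 9.33, β = 0.4·15.56 ≈ 6.22.

α ≈ 9.33, β ≈ 6.22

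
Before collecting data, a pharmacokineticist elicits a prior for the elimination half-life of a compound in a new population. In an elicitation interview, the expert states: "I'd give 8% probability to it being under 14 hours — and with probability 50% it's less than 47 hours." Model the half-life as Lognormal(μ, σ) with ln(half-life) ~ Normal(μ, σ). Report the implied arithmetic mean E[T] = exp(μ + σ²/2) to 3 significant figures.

E[T] ≈ 68.1 hours

If T ~ Lognormal(μ,σ) then ln T ~ Normal(μ,σ), so the p-quantile of ln T is μ + z_p·σ.
ln(14) = 2.639 and ln(47) = 3.85; z_{0.08} = -1.405, z_{0.5} = 0.
σ = (3.85 − 2.639)/(0 − (-1.405)) = 0.862.
μ = 2.639 − (-1.405)·0.862 = 3.850.
E[T] = exp(μ + σ²/2) = exp(3.850 + 0.3715) = 68.1 hours.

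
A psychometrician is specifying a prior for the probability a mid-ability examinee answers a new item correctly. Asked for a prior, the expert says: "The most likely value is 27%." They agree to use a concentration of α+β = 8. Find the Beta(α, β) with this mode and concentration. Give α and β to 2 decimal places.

For α,β > 1 the Beta mode is (α−1)/(α+β−2). With α+β = 8, the mode is (α−1)/6.
Set (α−1)/6 = 0.27 → α = 1 + 0.27·6 = 2.62.
β = 8 − α = 5.38.

α = 2.62, β = 5.38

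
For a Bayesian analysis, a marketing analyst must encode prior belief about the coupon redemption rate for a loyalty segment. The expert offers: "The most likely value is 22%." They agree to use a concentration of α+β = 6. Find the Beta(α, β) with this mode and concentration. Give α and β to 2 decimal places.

α = 1.88, β = 4.12

For α,β > 1 the Beta mode is (α−1)/(α+β−2). With α+β = 6, the mode is (α−1)/4.
Set (α−1)/4 = 0.22 → α = 1 + 0.22·4 = 1.88.
β = 6 − α = 4.12.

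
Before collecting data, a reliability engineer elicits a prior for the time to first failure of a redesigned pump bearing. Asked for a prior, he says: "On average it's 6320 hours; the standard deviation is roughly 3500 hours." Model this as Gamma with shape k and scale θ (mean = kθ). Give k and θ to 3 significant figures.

k ≈ 3.26, θ ≈ 1940

For Gamma(k, scale θ): mean = kθ, variance = kθ², so CV = 1/√k.
CV = SD/mean = 3500/6320 = 0.5538, hence k = 1/CV² = 3.26.
Then θ = mean/k = 6320/3.26 = 1940.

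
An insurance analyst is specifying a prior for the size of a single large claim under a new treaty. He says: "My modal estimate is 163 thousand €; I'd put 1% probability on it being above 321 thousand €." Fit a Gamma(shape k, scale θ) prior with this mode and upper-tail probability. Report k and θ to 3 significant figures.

k ≈ 11.7, θ ≈ 15.2

Gamma(k,θ) with k>1 has mode (k−1)θ, so θ = 163/(k−1).
Need P(X < 321) = 0.99 with θ tied to k this way. Start at k = 2, θ = 163: P(X<321) ≈ 0.586.
Too low — raise k to concentrate. Iterating converges to k ≈ 11.7.
Then θ = 163/(11.7−1) ≈ 15.2.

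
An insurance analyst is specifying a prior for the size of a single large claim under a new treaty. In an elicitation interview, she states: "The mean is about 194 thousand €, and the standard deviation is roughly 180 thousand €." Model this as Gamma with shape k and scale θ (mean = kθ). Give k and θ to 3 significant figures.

k ≈ 1.16, θ ≈ 167

For Gamma(k, scale θ): mean = kθ, variance = kθ², so CV = 1/√k.
CV = SD/mean = 180/194 = 0.9278, hence k = 1/CV² = 1.16.
Then θ = mean/k = 194/1.16 = 167.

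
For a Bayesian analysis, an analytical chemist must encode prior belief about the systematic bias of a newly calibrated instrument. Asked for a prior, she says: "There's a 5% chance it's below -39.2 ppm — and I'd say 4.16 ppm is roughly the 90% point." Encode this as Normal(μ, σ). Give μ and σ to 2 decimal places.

μ = -14.83, σ = 14.82

For Normal(μ,σ), the p-quantile is μ + z_p·σ. Here z_{0.05} = -1.645, z_{0.9} = 1.282.
So -39.2 = μ − 1.645σ and 4.16 = μ + 1.282σ.
Subtracting: σ = (4.16 − -39.2)/(1.282 − (-1.645)) = 14.82.
Then μ = -39.2 − (-1.645)·14.82 = -14.83.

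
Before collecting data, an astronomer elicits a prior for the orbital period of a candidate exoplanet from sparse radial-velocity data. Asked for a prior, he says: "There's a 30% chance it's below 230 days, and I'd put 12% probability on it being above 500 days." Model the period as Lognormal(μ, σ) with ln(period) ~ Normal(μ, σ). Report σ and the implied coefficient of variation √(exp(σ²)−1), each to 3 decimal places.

σ ≈ 0.457, CV ≈ 0.482

If T ~ Lognormal(μ,σ) then ln T ~ Normal(μ,σ), so the p-quantile of ln T is μ + z_p·σ.
ln(230) = 5.438 and ln(500) = 6.215; z_{0.3} = -0.5244, z_{0.88} = 1.175.
σ = (6.215 − 5.438)/(1.175 − (-0.5244)) = 0.457.
μ = 5.438 − (-0.5244)·0.457 = 5.678.
CV = √(exp(σ²)−1) = √(exp(0.2088)−1) = 0.482.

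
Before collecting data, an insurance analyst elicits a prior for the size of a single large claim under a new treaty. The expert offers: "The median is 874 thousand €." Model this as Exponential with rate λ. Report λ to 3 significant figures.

Exponential median = ln 2 / λ, so λ = ln 2 / 874.0 = 0.000793.

λ ≈ 0.000793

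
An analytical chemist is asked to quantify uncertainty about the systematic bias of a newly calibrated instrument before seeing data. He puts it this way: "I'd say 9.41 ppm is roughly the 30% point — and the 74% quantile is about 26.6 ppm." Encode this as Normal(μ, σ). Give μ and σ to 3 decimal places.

μ = 17.130, σ = 14.721

The p-quantile of Normal(μ,σ) is μ + z_p·σ, with z_{0.3} = -0.5244 and z_{0.74} = 0.6433.
Eliminate σ: μ = (z₂·x₁ − z₁·x₂)/(z₂ − z₁) = (0.6433·9.41 − (-0.5244)·26.6)/1.168 = 17.130.
Then σ = (x₂ − x₁)/(z₂ − z₁) = (26.6 − 9.41)/1.168 = 14.721.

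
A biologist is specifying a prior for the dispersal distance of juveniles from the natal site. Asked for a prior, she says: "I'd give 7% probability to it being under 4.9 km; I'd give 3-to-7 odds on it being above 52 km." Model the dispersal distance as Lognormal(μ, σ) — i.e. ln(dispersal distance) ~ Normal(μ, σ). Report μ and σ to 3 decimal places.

μ ≈ 3.332, σ ≈ 1.181

If T ~ Lognormal(μ,σ) then ln T ~ Normal(μ,σ), so the p-quantile of ln T is μ + z_p·σ.
ln(4.9) = 1.589 and ln(52) = 3.951; z_{0.07} = -1.476, z_{0.7} = 0.5244.
σ = (3.951 − 1.589)/(0.5244 − (-1.476)) = 1.181.
μ = 1.589 − (-1.476)·1.181 = 3.332.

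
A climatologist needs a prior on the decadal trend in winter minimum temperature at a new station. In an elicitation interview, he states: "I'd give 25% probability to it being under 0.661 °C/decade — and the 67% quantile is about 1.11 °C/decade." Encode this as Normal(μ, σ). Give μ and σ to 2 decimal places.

The p-quantile of Normal(μ,σ) is μ + z_p·σ, with z_{0.25} = -0.6745 and z_{0.67} = 0.4399.
Eliminate σ: μ = (z₂·x₁ − z₁·x₂)/(z₂ − z₁) = (0.4399·0.661 − (-0.6745)·1.11)/1.114 = 0.93.
Then σ = (x₂ − x₁)/(z₂ − z₁) = (1.11 − 0.661)/1.114 = 0.40.

μ = 0.93, σ = 0.40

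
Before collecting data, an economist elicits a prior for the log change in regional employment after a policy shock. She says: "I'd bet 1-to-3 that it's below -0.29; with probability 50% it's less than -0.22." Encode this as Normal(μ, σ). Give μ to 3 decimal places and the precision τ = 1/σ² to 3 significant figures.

The p-quantile of Normal(μ,σ) is μ + z_p·σ, with z_{0.25} = -0.6745 and z_{0.5} = 0.
Eliminate σ: μ = (z₂·x₁ − z₁·x₂)/(z₂ − z₁) = (0·-0.29 − (-0.6745)·-0.22)/0.6745 = -0.220.
Then σ = (x₂ − x₁)/(z₂ − z₁) = (-0.22 − -0.29)/0.6745 = 0.104.
Precision τ = 1/σ² = 1/0.1038² = 92.8.

μ = -0.220, τ = 92.8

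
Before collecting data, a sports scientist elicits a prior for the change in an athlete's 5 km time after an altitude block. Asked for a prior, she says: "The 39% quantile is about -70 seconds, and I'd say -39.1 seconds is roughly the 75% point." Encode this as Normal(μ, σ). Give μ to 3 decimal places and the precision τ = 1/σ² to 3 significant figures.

For Normal(μ,σ), the p-quantile is μ + z_p·σ. Here z_{0.39} = -0.2793, z_{0.75} = 0.6745.
So -70 = μ − 0.2793σ and -39.1 = μ + 0.6745σ.
Subtracting: σ = (-39.1 − -70)/(0.6745 − (-0.2793)) = 32.396.
Then μ = -70 − (-0.2793)·32.396 = -60.951.
Precision τ = 1/σ² = 1/32.4² = 0.000953.

μ = -60.951, τ = 0.000953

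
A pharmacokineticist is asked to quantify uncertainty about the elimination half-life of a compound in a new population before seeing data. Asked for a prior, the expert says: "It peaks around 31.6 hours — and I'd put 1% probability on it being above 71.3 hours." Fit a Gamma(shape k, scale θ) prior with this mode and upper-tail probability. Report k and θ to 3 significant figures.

k ≈ 8.24, θ ≈ 4.36

Gamma(k,θ) with k>1 has mode (k−1)θ, so θ = 31.6/(k−1).
Need P(X < 71.3) = 0.99 with θ tied to k this way. Start at k = 2, θ = 31.6: P(X<71.3) ≈ 0.659.
Too low — raise k to concentrate. Iterating converges to k ≈ 8.24.
Then θ = 31.6/(8.24−1) ≈ 4.36.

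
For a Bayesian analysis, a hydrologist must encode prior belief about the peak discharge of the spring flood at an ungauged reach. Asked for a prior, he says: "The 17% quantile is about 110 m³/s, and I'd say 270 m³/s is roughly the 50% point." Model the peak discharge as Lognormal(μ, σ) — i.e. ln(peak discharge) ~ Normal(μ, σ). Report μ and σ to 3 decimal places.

μ ≈ 5.598, σ ≈ 0.941

If T ~ Lognormal(μ,σ) then ln T ~ Normal(μ,σ), so the p-quantile of ln T is μ + z_p·σ.
ln(110) = 4.7 and ln(270) = 5.598; z_{0.17} = -0.9542, z_{0.5} = 0.
σ = (5.598 − 4.7)/(0 − (-0.9542)) = 0.941.
μ = 4.7 − (-0.9542)·0.941 = 5.598.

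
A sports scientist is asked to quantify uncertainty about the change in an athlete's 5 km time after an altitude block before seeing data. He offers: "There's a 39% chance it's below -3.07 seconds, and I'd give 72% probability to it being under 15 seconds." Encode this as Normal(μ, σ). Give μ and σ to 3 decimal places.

μ = 2.784, σ = 20.959

For Normal(μ,σ), the p-quantile is μ + z_p·σ. Here z_{0.39} = -0.2793, z_{0.72} = 0.5828.
So -3.07 = μ − 0.2793σ and 15 = μ + 0.5828σ.
Subtracting: σ = (15 − -3.07)/(0.5828 − (-0.2793)) = 20.959.
Then μ = -3.07 − (-0.2793)·20.959 = 2.784.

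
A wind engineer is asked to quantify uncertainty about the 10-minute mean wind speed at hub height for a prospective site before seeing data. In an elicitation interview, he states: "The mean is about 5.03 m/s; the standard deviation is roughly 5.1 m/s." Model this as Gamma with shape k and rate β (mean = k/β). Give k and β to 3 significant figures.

For Gamma(k, rate β): mean = k/β, variance = k/β², so CV = 1/√k.
CV = SD/mean = 5.1/5.03 = 1.014, hence k = 1/CV² = 0.973.
Then β = k/mean = 0.973/5.03 = 0.193.

k ≈ 0.973, β ≈ 0.193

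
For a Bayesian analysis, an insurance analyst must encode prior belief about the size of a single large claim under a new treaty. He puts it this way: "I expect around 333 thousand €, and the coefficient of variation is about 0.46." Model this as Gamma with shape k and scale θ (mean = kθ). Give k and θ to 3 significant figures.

For Gamma(k, scale θ): mean = kθ, variance = kθ², so CV = 1/√k.
CV = 0.46, hence k = 1/CV² = 4.73.
Then θ = mean/k = 333/4.73 = 70.5.

k ≈ 4.73, θ ≈ 70.5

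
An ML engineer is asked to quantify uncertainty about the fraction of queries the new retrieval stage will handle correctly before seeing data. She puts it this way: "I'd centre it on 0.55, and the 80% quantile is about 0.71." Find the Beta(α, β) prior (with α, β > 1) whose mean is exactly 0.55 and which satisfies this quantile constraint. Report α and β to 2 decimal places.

α ≈ 3.87, β ≈ 3.17

With mean 0.55 fixed, write α = 0.55s, β = 0.45s where s = α+β.
Need P(θ < 0.71) = 0.8 under Beta(0.55s, 0.45s). Normal approximation: (q−m)/√(m(1−m)/s) ≈ z_{0.8} = 0.842, so s ≈ 0.55·0.45·(0.842)²/(0.71−0.55)² = 6.8.
At s = 6.8: P(θ<0.71) ≈ 0.796. Adjusting to match 0.8 gives s ≈ 7.04.
So α = 0.55·7.04 ≈ 3.87, β = 0.45·7.04 ≈ 3.17.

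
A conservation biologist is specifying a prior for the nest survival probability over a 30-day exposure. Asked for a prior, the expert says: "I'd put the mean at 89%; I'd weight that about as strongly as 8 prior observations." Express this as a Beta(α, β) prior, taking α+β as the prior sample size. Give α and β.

α = 7.12, β = 0.88

Under the effective-sample-size interpretation, Beta(α, β) has prior mean α/(α+β) and prior sample size α+β.
So α+β = 8 and α/(α+β) = 0.89, giving α = 0.89·8 = 7.12 and β = 8 − 7.12 = 0.88.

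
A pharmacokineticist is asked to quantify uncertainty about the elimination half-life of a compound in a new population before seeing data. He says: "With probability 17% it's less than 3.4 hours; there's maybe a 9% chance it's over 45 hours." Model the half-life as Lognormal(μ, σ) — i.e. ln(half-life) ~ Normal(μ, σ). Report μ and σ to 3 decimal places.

If T ~ Lognormal(μ,σ) then ln T ~ Normal(μ,σ), so the p-quantile of ln T is μ + z_p·σ.
ln(3.4) = 1.224 and ln(45) = 3.807; z_{0.17} = -0.9542, z_{0.91} = 1.341.
σ = (3.807 − 1.224)/(1.341 − (-0.9542)) = 1.125.
μ = 1.224 − (-0.9542)·1.125 = 2.298.

μ ≈ 2.298, σ ≈ 1.125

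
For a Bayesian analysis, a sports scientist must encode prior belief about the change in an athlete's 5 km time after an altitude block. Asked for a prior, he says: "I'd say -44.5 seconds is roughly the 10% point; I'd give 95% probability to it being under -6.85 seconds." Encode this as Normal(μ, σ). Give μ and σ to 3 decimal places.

For Normal(μ,σ), the p-quantile is μ + z_p·σ. Here z_{0.1} = -1.282, z_{0.95} = 1.645.
So -44.5 = μ − 1.282σ and -6.85 = μ + 1.645σ.
Subtracting: σ = (-6.85 − -44.5)/(1.645 − (-1.282)) = 12.866.
Then μ = -44.5 − (-1.282)·12.866 = -28.012.

μ = -28.012, σ = 12.866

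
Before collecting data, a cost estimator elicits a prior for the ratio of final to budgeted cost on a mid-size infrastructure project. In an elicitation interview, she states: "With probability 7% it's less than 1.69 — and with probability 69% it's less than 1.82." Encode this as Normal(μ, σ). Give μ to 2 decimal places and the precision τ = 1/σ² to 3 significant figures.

μ = 1.79, τ = 230

The p-quantile of Normal(μ,σ) is μ + z_p·σ, with z_{0.07} = -1.476 and z_{0.69} = 0.4959.
Eliminate σ: μ = (z₂·x₁ − z₁·x₂)/(z₂ − z₁) = (0.4959·1.69 − (-1.476)·1.82)/1.972 = 1.79.
Then σ = (x₂ − x₁)/(z₂ − z₁) = (1.82 − 1.69)/1.972 = 0.07.
Precision τ = 1/σ² = 1/0.06593² = 230.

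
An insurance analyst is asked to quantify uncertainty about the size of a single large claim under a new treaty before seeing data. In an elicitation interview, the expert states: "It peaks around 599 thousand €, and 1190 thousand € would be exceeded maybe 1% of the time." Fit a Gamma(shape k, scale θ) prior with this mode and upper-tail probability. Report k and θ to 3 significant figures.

k ≈ 11.4, θ ≈ 57.4

Gamma(k,θ) with k>1 has mode (k−1)θ, so θ = 599/(k−1).
Need P(X < 1190) = 0.99 with θ tied to k this way. Start at k = 2, θ = 599: P(X<1190) ≈ 0.590.
Too low — raise k to concentrate. Iterating converges to k ≈ 11.4.
Then θ = 599/(11.4−1) ≈ 57.4.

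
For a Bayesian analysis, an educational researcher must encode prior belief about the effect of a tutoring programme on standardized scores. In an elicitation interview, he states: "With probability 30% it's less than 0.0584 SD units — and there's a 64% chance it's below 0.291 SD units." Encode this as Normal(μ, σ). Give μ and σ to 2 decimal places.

μ = 0.20, σ = 0.26

The p-quantile of Normal(μ,σ) is μ + z_p·σ, with z_{0.3} = -0.5244 and z_{0.64} = 0.3585.
Eliminate σ: μ = (z₂·x₁ − z₁·x₂)/(z₂ − z₁) = (0.3585·0.0584 − (-0.5244)·0.291)/0.8829 = 0.20.
Then σ = (x₂ − x₁)/(z₂ − z₁) = (0.291 − 0.0584)/0.8829 = 0.26.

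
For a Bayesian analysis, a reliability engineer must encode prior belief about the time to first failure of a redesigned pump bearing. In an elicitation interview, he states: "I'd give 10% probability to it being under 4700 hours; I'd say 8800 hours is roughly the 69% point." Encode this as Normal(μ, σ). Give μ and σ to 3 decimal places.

The p-quantile of Normal(μ,σ) is μ + z_p·σ, with z_{0.1} = -1.282 and z_{0.69} = 0.4959.
Eliminate σ: μ = (z₂·x₁ − z₁·x₂)/(z₂ − z₁) = (0.4959·4700 − (-1.282)·8800)/1.777 = 7656.203.
Then σ = (x₂ − x₁)/(z₂ − z₁) = (8800 − 4700)/1.777 = 2306.738.

μ = 7656.203, σ = 2306.738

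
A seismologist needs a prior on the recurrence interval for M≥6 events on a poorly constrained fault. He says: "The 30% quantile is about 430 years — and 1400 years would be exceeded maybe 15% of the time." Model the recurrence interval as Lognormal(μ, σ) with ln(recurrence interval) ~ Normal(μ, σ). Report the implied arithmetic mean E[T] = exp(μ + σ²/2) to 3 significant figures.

If T ~ Lognormal(μ,σ) then ln T ~ Normal(μ,σ), so the p-quantile of ln T is μ + z_p·σ.
ln(430) = 6.064 and ln(1400) = 7.244; z_{0.3} = -0.5244, z_{0.85} = 1.036.
σ = (7.244 − 6.064)/(1.036 − (-0.5244)) = 0.756.
μ = 6.064 − (-0.5244)·0.756 = 6.460.
E[T] = exp(μ + σ²/2) = exp(6.460 + 0.2860) = 851 years.

E[T] ≈ 851 years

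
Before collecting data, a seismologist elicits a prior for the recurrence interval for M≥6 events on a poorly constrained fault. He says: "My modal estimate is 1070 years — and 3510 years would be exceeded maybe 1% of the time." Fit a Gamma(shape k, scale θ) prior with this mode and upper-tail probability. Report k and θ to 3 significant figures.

k ≈ 4.12, θ ≈ 343

Gamma(k,θ) with k>1 has mode (k−1)θ, so θ = 1070/(k−1).
Need P(X < 3510) = 0.99 with θ tied to k this way. Start at k = 2, θ = 1070: P(X<3510) ≈ 0.839.
Too low — raise k to concentrate. Iterating converges to k ≈ 4.12.
Then θ = 1070/(4.12−1) ≈ 343.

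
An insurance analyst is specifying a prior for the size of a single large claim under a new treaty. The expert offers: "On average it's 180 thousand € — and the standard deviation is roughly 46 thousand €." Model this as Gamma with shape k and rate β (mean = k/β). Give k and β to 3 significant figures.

For Gamma(k, rate β): mean = k/β, variance = k/β², so CV = 1/√k.
CV = SD/mean = 46/180 = 0.2556, hence k = 1/CV² = 15.3.
Then β = k/mean = 15.3/180 = 0.0851.

k ≈ 15.3, β ≈ 0.0851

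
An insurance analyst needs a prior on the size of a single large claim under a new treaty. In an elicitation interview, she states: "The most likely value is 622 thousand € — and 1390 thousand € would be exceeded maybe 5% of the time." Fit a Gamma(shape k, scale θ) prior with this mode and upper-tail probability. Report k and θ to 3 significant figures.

k ≈ 5.25, θ ≈ 146

Gamma(k,θ) with k>1 has mode (k−1)θ, so θ = 622/(k−1).
Need P(X < 1390) = 0.95 with θ tied to k this way. Start at k = 2, θ = 622: P(X<1390) ≈ 0.654.
Too low — raise k to concentrate. Iterating converges to k ≈ 5.25.
Then θ = 622/(5.25−1) ≈ 146.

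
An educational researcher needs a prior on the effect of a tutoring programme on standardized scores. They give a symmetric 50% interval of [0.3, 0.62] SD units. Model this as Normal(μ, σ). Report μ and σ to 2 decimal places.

A symmetric 50% interval runs μ ± z·σ with z = 0.6745.
Half-width = 0.16, so σ = 0.16/0.6745 = 0.24.
μ is the interval midpoint, 0.46.

μ = 0.46, σ = 0.24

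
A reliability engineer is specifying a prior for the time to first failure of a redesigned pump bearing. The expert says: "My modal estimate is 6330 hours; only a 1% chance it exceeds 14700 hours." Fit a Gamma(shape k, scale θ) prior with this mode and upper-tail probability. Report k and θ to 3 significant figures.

Gamma(k,θ) with k>1 has mode (k−1)θ, so θ = 6330/(k−1).
Need P(X < 14700) = 0.99 with θ tied to k this way. Start at k = 2, θ = 6330: P(X<14700) ≈ 0.674.
Too low — raise k to concentrate. Iterating converges to k ≈ 7.72.
Then θ = 6330/(7.72−1) ≈ 942.

k ≈ 7.72, θ ≈ 942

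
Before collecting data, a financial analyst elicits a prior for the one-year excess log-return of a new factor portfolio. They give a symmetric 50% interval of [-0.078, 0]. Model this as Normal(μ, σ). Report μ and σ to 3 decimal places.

μ = -0.039, σ = 0.058

A symmetric 50% interval runs μ ± z·σ with z = 0.6745.
Half-width = 0.039, so σ = 0.039/0.6745 = 0.058.
μ is the interval midpoint, -0.039.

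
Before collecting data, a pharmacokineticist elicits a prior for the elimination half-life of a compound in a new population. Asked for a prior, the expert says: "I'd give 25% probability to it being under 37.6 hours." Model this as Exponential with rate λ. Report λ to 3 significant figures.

P(T < 37.6) = 1 − e^(−λ·37.6) = 0.25, so λ = −ln(1−0.25)/37.6 = −ln(0.75)/37.6 = 0.00765.

λ ≈ 0.00765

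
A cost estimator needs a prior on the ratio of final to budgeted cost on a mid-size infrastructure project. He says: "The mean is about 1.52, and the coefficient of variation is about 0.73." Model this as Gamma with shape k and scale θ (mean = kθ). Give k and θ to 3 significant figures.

For Gamma(k, scale θ): mean = kθ, variance = kθ², so CV = 1/√k.
CV = 0.73, hence k = 1/CV² = 1.88.
Then θ = mean/k = 1.52/1.88 = 0.81.

k ≈ 1.88, θ ≈ 0.81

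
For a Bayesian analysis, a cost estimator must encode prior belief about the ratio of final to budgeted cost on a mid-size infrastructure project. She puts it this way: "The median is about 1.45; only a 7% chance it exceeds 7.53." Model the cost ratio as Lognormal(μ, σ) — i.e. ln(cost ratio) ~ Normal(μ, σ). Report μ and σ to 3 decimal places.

μ ≈ 0.372, σ ≈ 1.116

If T ~ Lognormal(μ,σ) then ln T ~ Normal(μ,σ), so the p-quantile of ln T is μ + z_p·σ.
ln(1.45) = 0.3716 and ln(7.53) = 2.019; z_{0.5} = 0, z_{0.93} = 1.476.
σ = (2.019 − 0.3716)/(1.476 − (0)) = 1.116.
μ = 0.3716 − (0)·1.116 = 0.372.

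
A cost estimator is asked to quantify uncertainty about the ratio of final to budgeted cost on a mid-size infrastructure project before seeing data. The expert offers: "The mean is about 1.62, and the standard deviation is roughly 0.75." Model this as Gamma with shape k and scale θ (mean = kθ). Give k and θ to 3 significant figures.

k ≈ 4.67, θ ≈ 0.347

For Gamma(k, scale θ): mean = kθ, variance = kθ², so CV = 1/√k.
CV = SD/mean = 0.75/1.62 = 0.463, hence k = 1/CV² = 4.67.
Then θ = mean/k = 1.62/4.67 = 0.347.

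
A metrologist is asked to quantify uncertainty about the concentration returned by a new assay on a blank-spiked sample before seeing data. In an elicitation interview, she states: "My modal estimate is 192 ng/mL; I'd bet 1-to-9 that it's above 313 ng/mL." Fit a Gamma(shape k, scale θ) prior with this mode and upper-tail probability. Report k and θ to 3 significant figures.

k ≈ 8.89, θ ≈ 24.3

Gamma(k,θ) with k>1 has mode (k−1)θ, so θ = 192/(k−1).
Need P(X < 313) = 0.9 with θ tied to k this way. Start at k = 2, θ = 192: P(X<313) ≈ 0.485.
Too low — raise k to concentrate. Iterating converges to k ≈ 8.89.
Then θ = 192/(8.89−1) ≈ 24.3.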